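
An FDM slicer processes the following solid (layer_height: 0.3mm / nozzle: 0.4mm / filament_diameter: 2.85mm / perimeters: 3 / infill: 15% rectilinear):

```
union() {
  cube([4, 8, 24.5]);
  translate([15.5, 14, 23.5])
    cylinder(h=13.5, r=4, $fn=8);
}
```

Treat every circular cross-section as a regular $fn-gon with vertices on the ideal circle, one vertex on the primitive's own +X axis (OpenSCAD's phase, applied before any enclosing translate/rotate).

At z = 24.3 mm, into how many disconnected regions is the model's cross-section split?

2

At z = 24.3 mm: the cube is present — its section is the full 4×8 rectangle; the r=4 cylinder at (15.5, 14) gives a regular 8-gon of circumradius 4 (constant along its height); Combining (union): the 2 present regions are separate (no shared area or edge), so areas and boundary lengths simply add and each stays a separate island — 2 connected regions. The result has 2 disconnected regions.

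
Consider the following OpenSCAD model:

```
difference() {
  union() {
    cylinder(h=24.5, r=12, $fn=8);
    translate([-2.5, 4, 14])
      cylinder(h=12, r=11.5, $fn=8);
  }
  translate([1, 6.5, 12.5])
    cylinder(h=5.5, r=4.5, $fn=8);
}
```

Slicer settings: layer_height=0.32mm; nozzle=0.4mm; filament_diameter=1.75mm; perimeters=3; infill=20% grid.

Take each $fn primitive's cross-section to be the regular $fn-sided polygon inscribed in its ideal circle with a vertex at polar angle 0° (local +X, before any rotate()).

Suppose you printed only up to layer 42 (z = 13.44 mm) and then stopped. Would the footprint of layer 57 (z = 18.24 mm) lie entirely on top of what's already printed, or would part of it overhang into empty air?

part overhangs

Compare the two slices. At z = 13.44: the r=12 cylinder gives a regular 8-gon of circumradius 12 (constant along its height) (area = (8/2)·12.000²·sin(360°/8) = 407.29 mm²); the cylinder at (-2.5, 4) does not reach this height (z outside [14, 26]); Merging all regions: only the r=12 cylinder is present, so the union is just that shape — area = 407.29 mm²; the r=4.5 cylinder at (1, 6.5) gives a regular 8-gon of circumradius 4.5 (constant along its height) (area = (8/2)·4.500²·sin(360°/8) = 57.28 mm²); After the difference (first − rest): starting from that combined region (407.29 mm²), the r=4.5 cylinder at (1, 6.5) lies wholly inside it (removes its full 57.28 mm² and its 27.55 mm outline becomes a hole wall) — area = 350.02 mm². At z = 18.24: the r=12 cylinder gives a regular 8-gon of circumradius 12 (constant along its height) (area = (8/2)·12.000²·sin(360°/8) = 407.29 mm²); the cylinder at (-2.5, 4): section is a regular 8-gon, circumradius r=11.5 (area = (8/2)·11.500²·sin(360°/8) = 374.06 mm²); Taking the union: the regions partially overlap — summed areas 781.35 mm² minus the doubly-counted overlap 285.38 mm² gives 495.97 mm² — area = 495.97 mm²; the cylinder at (1, 6.5) does not reach this height (z outside [12.5, 18]); Taking the first minus the rest: none of the subtracted shapes is present at this height, so the result so far is unchanged — area = 495.97 mm². Checking containment: at z = 18.24 the cross-section extends beyond the z = 13.44 cross-section by about 145.95 mm².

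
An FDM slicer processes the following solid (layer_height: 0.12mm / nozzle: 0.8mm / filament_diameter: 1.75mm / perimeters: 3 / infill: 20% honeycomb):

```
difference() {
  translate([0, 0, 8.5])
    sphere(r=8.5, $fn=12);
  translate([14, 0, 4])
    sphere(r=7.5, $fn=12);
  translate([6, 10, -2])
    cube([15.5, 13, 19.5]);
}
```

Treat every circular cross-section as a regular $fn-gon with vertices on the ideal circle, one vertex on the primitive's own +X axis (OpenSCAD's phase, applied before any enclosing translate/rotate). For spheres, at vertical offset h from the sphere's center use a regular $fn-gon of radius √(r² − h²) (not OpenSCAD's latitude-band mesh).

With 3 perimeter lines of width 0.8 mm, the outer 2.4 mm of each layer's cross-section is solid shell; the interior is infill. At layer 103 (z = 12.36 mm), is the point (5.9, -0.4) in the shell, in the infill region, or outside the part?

shell

At z = 12.36 mm: the sphere: section is a regular 12-gon, circumradius = √(r²−h²) = √(8.5²−3.86²) = 7.573; the sphere at (14, 0) is absent (|z−center|=8.360 > r=7.5); the cube at (6, 10) (footprint 15.5×13) is included at this height; Taking the first minus the rest: starting from the r=8.5 sphere, the 15.5×13 cube at (6, 10) misses the remaining region (no effect) — 1 connected region. Overall, the cross-section is a single solid region. The nearest boundary edge runs (7.57, 0.00)→(6.56, -3.79); distance from the point to it = 1.51 mm. The point is inside the cross-section, 1.51 mm from the nearest boundary — within the 2.4 mm shell band (3 × 0.8).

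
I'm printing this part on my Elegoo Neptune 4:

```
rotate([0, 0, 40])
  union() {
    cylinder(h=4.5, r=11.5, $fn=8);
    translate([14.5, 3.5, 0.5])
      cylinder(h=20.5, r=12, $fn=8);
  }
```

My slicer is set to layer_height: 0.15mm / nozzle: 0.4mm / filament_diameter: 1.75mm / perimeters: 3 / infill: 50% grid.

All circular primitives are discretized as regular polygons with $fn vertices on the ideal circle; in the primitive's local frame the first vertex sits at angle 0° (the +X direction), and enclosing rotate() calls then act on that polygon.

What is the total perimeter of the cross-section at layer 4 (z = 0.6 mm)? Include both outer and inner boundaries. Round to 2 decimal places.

At z = 0.6 mm: the r=11.5 cylinder contributes a regular 8-gon of circumradius 11.5 (perimeter = 2·8·11.500·sin(180°/8) = 70.41 mm); the r=12 cylinder at (14.5, 3.5) gives a regular 8-gon of circumradius 12 (constant along its height) (perimeter = 2·8·12.000·sin(180°/8) = 73.48 mm); Combining (union): the regions partially overlap (shared area 84.36 mm²), so the edge portions inside another operand are dropped and the merged outline is re-measured after clipping — boundary = 106.17 mm; (rotated 40° about Z; rotation is an isometry so areas/perimeters/island counts are preserved). Overall, the cross-section is a single solid region. Total boundary length (outer) = 106.17 mm.

106.17 mm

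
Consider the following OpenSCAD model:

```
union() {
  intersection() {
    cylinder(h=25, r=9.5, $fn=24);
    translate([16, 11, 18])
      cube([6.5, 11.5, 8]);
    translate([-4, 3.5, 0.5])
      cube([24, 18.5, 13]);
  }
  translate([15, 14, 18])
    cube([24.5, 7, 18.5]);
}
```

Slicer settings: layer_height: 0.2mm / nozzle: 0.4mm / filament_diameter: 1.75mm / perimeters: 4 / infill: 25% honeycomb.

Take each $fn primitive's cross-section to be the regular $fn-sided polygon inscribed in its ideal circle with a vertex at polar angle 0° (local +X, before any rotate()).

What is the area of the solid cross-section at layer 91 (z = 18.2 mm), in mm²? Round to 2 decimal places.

At z = 18.2 mm: the r=9.5 cylinder gives a regular 24-gon of circumradius 9.5 (constant along its height) (area = (24/2)·9.500²·sin(360°/24) = 280.30 mm²); the cube at (16, 11) is present — its section is the full 6.5×11.5 rectangle (area 74.75 mm²); the cube at (-4, 3.5) is absent (z outside [0.5, 13.5]); After intersecting: at least one operand is absent at this height, so nothing remains; the 24.5×7 cube at (15, 14) contributes its full rectangle (area 171.50 mm²); Combining (union): only the 24.5×7 cube at (15, 14) is present, so the union is just that shape — area = 171.50 mm². Overall, the cross-section is a single solid region. Net area = 171.50 mm².

171.50 mm²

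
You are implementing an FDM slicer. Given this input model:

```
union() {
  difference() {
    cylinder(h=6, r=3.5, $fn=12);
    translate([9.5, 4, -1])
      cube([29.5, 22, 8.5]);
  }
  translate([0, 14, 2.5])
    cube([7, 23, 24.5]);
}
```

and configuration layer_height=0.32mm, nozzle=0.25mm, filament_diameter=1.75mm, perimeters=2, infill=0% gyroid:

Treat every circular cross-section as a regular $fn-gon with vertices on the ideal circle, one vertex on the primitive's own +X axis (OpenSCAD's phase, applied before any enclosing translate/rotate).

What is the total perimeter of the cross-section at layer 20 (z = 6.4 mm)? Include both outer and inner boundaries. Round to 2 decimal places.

At z = 6.4 mm: the cylinder does not reach this height (z outside [0, 6]); the cube at (9.5, 4) is present — its section is the full 29.5×22 rectangle (perimeter 103.00 mm); Taking the first minus the rest: the first operand is absent here, so nothing remains; the 7×23 cube at (0, 14) contributes its full rectangle (perimeter 60.00 mm); Taking the union: only the 7×23 cube at (0, 14) is present, so the union is just that shape — boundary = 60.00 mm. Overall, the cross-section is a single solid region. Total boundary length (outer) = 60.00 mm.

60.00 mm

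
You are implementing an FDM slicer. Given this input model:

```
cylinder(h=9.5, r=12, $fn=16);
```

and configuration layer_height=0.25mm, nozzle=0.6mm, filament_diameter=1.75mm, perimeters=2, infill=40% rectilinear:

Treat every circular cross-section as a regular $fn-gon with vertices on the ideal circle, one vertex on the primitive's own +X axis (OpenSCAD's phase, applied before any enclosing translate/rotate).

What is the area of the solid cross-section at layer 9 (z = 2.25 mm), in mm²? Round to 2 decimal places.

440.85 mm²

At z = 2.25 mm: the cylinder: section is a regular 16-gon, circumradius r=12 (area = (16/2)·12.000²·sin(360°/16) = 440.85 mm²). Overall, the cross-section is a single solid region. Net area = 440.85 mm².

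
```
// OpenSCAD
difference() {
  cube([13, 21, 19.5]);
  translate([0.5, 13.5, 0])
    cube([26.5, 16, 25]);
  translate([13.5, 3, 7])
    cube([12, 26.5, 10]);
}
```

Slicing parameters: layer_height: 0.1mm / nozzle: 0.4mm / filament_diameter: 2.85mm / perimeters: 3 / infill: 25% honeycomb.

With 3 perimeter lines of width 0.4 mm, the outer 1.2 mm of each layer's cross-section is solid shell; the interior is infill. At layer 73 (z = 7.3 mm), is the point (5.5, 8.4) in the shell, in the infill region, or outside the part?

At z = 7.3 mm: the 13×21 cube contributes its full rectangle; the 26.5×16 cube at (0.5, 13.5) contributes its full rectangle; the cube at (13.5, 3) (footprint 12×26.5) is included at this height; Subtracting the remaining from the first: starting from the 13×21 cube, the 26.5×16 cube at (0.5, 13.5) partially overlaps it — only the 93.75 mm² overlap (of its 424.00 mm²) is removed, clipping the outline; the 12×26.5 cube at (13.5, 3) misses the remaining region (no effect) — 1 connected region. Overall, the cross-section is a single solid region. The nearest boundary edge runs (0.50, 13.50)→(13.00, 13.50); distance from the point to it = 5.10 mm. The point is inside the cross-section and 5.10 mm from the nearest boundary — more than the 1.2 mm shell width (3 × 0.4), so it's in the infill interior.

infill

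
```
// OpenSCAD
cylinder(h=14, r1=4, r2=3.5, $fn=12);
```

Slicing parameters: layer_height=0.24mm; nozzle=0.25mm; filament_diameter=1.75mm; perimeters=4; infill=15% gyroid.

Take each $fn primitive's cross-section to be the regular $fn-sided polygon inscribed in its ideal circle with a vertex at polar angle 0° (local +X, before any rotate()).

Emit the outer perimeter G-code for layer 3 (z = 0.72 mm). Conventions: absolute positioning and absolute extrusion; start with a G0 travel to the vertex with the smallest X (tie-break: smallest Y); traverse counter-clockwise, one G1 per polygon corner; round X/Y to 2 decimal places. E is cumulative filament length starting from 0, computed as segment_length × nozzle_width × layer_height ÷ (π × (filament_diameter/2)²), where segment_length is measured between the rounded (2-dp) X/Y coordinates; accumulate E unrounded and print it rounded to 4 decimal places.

At z = 0.72 mm: the cone (r1=4→r2=3.5) has section circumradius 3.974 here — a regular 12-gon. The outline is a single polygon with 12 vertices. Extrusion per mm of travel: 0.25 × 0.24 / (π × 0.875²) = 0.024945. Accumulating E over each segment gives final E = 0.6156.

G0 X-3.97 Y0.00 Z0.72
G1 X-3.44 Y-1.99 E0.0514
G1 X-1.99 Y-3.44 E0.1025
G1 X0.00 Y-3.97 E0.1539
G1 X1.99 Y-3.44 E0.2053
G1 X3.44 Y-1.99 E0.2564
G1 X3.97 Y0.00 E0.3078
G1 X3.44 Y1.99 E0.3592
G1 X1.99 Y3.44 E0.4103
G1 X0.00 Y3.97 E0.4617
G1 X-1.99 Y3.44 E0.5131
G1 X-3.44 Y1.99 E0.5642
G1 X-3.97 Y0.00 E0.6156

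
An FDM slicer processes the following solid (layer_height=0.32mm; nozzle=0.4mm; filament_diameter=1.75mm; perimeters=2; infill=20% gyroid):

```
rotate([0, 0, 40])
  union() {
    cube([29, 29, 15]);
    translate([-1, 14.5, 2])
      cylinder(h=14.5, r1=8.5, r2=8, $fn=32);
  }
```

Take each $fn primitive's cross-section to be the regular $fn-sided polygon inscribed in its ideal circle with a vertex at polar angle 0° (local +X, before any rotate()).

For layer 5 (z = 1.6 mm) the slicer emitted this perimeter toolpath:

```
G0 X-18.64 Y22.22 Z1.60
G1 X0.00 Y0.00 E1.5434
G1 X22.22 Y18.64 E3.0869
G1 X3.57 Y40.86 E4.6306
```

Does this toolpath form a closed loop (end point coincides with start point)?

Start point (G0): (-18.64, 22.22). End point (last G1): the path does not return to the start — open.

no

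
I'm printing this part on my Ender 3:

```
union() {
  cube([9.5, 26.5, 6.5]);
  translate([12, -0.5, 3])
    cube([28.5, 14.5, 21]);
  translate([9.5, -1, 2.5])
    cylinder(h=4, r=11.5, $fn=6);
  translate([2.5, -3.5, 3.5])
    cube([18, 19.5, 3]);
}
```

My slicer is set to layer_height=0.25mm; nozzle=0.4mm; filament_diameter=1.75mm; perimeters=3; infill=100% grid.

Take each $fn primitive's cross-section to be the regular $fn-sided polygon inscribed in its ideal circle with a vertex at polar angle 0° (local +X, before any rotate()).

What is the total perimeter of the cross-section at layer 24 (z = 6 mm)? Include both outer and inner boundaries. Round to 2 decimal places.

151.09 mm

At z = 6 mm: the cube is present — its section is the full 9.5×26.5 rectangle (perimeter 72.00 mm); the 28.5×14.5 cube at (12, -0.5) contributes its full rectangle (perimeter 86.00 mm); the r=11.5 cylinder at (9.5, -1) gives a regular 6-gon of circumradius 11.5 (constant along its height) (perimeter = 2·6·11.500·sin(180°/6) = 69.00 mm); the cube at (2.5, -3.5) (footprint 18×19.5) is included at this height (perimeter 75.00 mm); Merging all regions: the regions partially overlap (shared area 445.14 mm²), so the edge portions inside another operand are dropped and the merged outline is re-measured after clipping — boundary = 151.09 mm. Overall, the cross-section is a single solid region. Total boundary length (outer) = 151.09 mm.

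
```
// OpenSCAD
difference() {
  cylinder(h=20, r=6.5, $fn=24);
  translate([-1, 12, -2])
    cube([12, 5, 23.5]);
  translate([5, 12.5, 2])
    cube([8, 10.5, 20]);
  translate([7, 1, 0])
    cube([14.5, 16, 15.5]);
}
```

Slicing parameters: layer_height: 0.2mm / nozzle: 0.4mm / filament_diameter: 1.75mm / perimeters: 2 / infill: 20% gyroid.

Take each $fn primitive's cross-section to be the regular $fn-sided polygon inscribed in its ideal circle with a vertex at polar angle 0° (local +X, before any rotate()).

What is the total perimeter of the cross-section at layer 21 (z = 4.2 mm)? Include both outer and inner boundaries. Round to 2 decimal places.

At z = 4.2 mm: the cylinder: section is a regular 24-gon, circumradius r=6.5 (perimeter = 2·24·6.500·sin(180°/24) = 40.72 mm); the 12×5 cube at (-1, 12) contributes its full rectangle (perimeter 34.00 mm); the 8×10.5 cube at (5, 12.5) contributes its full rectangle (perimeter 37.00 mm); the cube at (7, 1) is present — its section is the full 14.5×16 rectangle (perimeter 61.00 mm); After the difference (first − rest): starting from the r=6.5 cylinder, the 12×5 cube at (-1, 12) misses the remaining region (no effect); the 8×10.5 cube at (5, 12.5) misses the remaining region (no effect); the 14.5×16 cube at (7, 1) misses the remaining region (no effect) — boundary = 40.72 mm. Overall, the cross-section is a single solid region. Total boundary length (outer) = 40.72 mm.

40.72 mm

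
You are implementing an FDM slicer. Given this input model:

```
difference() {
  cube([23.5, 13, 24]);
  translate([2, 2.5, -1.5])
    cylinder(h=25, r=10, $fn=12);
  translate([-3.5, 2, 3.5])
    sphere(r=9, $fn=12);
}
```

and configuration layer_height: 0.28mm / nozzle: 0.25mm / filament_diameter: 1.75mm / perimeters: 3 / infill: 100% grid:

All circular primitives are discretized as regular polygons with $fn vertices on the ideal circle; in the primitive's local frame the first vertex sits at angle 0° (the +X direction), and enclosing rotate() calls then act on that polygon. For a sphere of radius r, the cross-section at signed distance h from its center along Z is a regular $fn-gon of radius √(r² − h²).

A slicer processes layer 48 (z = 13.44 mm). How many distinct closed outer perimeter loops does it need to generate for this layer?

1

At z = 13.44 mm: the cube (footprint 23.5×13) is included at this height; the cylinder at (2, 2.5): section is a regular 12-gon, circumradius r=10; the sphere at (-3.5, 2) is absent (|z−center|=9.940 > r=9); Taking the first minus the rest: starting from the 23.5×13 cube, the r=10 cylinder at (2, 2.5) partially overlaps it — only the 123.63 mm² overlap (of its 300.00 mm²) is removed, clipping the outline — 1 connected region. The result has 1 disconnected region.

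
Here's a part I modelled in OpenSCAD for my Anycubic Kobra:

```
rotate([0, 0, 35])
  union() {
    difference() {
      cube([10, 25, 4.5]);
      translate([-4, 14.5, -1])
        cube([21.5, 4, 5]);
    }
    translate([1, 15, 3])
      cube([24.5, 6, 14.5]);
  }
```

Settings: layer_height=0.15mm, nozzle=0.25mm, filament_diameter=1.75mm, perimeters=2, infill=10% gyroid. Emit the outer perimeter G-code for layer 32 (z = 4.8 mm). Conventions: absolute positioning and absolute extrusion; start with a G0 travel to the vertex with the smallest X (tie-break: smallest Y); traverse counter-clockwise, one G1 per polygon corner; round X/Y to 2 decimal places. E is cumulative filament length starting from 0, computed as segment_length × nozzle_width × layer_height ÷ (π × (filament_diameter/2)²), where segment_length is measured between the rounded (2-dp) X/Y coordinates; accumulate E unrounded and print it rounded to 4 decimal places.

At z = 4.8 mm: the cube is absent (z outside [0, 4.5]); the cube at (-4, 14.5) does not reach this height (z outside [-1, 4]); After the difference (first − rest): the first operand is absent here, so nothing remains; the 24.5×6 cube at (1, 15) contributes its full rectangle; Combining (union): only the 24.5×6 cube at (1, 15) is present, so the union is just that shape — 1 connected region; (rotated 35° about Z; rotation is an isometry so areas/perimeters/island counts are preserved). The outline is a single polygon with 4 vertices. Extrusion per mm of travel: 0.25 × 0.15 / (π × 0.875²) = 0.015591. Accumulating E over each segment gives final E = 0.9511.

G0 X-11.23 Y17.78 Z4.80
G1 X-7.78 Y12.86 E0.0937
G1 X12.28 Y26.91 E0.4755
G1 X8.84 Y31.83 E0.5691
G1 X-11.23 Y17.78 E0.9511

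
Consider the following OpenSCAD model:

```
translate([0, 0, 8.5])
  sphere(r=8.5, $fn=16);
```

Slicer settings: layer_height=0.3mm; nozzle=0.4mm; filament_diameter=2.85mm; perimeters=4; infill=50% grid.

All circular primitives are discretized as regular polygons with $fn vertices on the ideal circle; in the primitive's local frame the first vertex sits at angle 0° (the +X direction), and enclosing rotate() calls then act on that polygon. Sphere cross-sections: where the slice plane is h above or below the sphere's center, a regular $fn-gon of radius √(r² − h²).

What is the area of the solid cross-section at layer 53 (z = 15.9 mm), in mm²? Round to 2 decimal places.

53.55 mm²

At z = 15.9 mm: the r=8.5 sphere slices to a regular 16-gon of circumradius 4.182 (√(r²−h²) with h=7.4 from center) (area = (16/2)·4.182²·sin(360°/16) = 53.55 mm²). Overall, the cross-section is a single solid region. Net area = 53.55 mm².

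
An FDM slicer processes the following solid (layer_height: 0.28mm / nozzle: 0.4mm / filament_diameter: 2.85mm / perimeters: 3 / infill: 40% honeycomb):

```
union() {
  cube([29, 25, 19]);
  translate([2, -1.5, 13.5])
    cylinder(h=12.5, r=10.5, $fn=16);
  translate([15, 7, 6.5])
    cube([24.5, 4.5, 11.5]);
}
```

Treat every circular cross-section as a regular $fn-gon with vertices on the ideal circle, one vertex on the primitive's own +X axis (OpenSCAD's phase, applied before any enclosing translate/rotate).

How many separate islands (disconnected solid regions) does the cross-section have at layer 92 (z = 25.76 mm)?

1

At z = 25.76 mm: the cube does not reach this height (z outside [0, 19]); the cylinder at (2, -1.5): section is a regular 16-gon, circumradius r=10.5; the cube at (15, 7) is absent (z outside [6.5, 18]); Combining (union): only the r=10.5 cylinder at (2, -1.5) is present, so the union is just that shape — 1 connected region. Overall, the cross-section is a single solid region. Island count = 1.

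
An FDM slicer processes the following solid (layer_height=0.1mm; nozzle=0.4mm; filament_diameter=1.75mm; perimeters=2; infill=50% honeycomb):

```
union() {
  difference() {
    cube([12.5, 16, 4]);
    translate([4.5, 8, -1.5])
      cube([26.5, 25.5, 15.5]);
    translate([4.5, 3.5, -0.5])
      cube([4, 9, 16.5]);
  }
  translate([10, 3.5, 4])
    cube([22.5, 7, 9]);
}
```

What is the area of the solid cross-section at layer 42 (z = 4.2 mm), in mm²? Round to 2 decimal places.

157.50 mm²

At z = 4.2 mm: the cube is not intersected at this z (z outside [0, 4]); the cube at (4.5, 8) (footprint 26.5×25.5) is included at this height (area 675.75 mm²); the cube at (4.5, 3.5) is present — its section is the full 4×9 rectangle (area 36.00 mm²); Taking the first minus the rest: the first operand is absent here, so nothing remains; the 22.5×7 cube at (10, 3.5) contributes its full rectangle (area 157.50 mm²); Taking the union: only the 22.5×7 cube at (10, 3.5) is present, so the union is just that shape — area = 157.50 mm². Overall, the cross-section is a single solid region. Net area = 157.50 mm².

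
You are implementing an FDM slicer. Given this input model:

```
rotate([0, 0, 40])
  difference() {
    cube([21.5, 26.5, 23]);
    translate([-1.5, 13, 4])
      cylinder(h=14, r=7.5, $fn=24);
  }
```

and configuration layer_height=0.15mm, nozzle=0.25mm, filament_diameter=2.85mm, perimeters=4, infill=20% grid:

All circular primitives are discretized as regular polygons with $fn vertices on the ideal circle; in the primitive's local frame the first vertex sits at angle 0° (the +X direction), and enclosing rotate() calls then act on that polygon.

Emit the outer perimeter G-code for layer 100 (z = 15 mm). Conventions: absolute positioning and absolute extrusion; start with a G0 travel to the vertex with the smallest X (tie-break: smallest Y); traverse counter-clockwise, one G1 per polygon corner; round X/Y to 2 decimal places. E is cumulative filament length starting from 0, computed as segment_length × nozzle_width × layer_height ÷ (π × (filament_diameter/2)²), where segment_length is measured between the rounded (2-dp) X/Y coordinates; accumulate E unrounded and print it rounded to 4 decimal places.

G0 X-17.03 Y20.30 Z15.00
G1 X-13.05 Y15.55 E0.0364
G1 X-12.67 Y15.79 E0.0391
G1 X-10.81 Y16.38 E0.0505
G1 X-8.85 Y16.47 E0.0621
G1 X-6.94 Y16.04 E0.0736
G1 X-5.20 Y15.14 E0.0851
G1 X-3.76 Y13.82 E0.0966
G1 X-2.71 Y12.16 E0.1081
G1 X-2.12 Y10.30 E0.1196
G1 X-2.03 Y8.34 E0.1311
G1 X-2.46 Y6.43 E0.1426
G1 X-3.36 Y4.69 E0.1542
G1 X-3.66 Y4.36 E0.1568
G1 X0.00 Y0.00 E0.1902
G1 X16.47 Y13.82 E0.3166
G1 X-0.56 Y34.12 E0.4724
G1 X-17.03 Y20.30 E0.5988

At z = 15 mm: the cube (footprint 21.5×26.5) is included at this height; the r=7.5 cylinder at (-1.5, 13) gives a regular 24-gon of circumradius 7.5 (constant along its height); After the difference (first − rest): starting from the 21.5×26.5 cube, the r=7.5 cylinder at (-1.5, 13) partially overlaps it — only the 65.15 mm² overlap (of its 174.70 mm²) is removed, clipping the outline — 1 connected region; (whole slice rotated 40° about Z — lengths, areas and connectivity unchanged). The outline is a single polygon with 17 vertices. Extrusion per mm of travel: 0.25 × 0.15 / (π × 1.425²) = 0.005878. Accumulating E over each segment gives final E = 0.5988.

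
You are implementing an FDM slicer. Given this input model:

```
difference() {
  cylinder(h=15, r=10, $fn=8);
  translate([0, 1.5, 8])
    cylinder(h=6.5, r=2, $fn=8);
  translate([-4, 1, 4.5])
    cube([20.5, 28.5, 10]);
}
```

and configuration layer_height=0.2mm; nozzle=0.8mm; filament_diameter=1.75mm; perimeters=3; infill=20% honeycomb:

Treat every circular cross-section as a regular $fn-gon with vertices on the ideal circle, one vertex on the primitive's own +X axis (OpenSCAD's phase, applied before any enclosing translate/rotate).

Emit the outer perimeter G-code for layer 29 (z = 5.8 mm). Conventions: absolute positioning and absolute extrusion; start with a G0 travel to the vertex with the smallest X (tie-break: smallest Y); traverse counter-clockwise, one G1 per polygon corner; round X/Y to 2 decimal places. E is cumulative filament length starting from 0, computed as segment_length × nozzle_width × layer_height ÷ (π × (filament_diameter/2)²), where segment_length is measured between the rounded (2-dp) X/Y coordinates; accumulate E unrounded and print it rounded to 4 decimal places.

At z = 5.8 mm: the r=10 cylinder contributes a regular 8-gon of circumradius 10; the cylinder at (0, 1.5) is absent (z outside [8, 14.5]); the cube at (-4, 1) is present — its section is the full 20.5×28.5 rectangle; Subtracting the remaining from the first: starting from the r=10 cylinder, the 20.5×28.5 cube at (-4, 1) partially overlaps it — only the 93.60 mm² overlap (of its 584.25 mm²) is removed, clipping the outline — 1 connected region. The outline is a single polygon with 9 vertices. Extrusion per mm of travel: 0.8 × 0.2 / (π × 0.875²) = 0.066520. Accumulating E over each segment gives final E = 4.2306.

G0 X-10.00 Y0.00 Z5.80
G1 X-7.07 Y-7.07 E0.5091
G1 X0.00 Y-10.00 E1.0182
G1 X7.07 Y-7.07 E1.5273
G1 X10.00 Y0.00 E2.0363
G1 X9.59 Y1.00 E2.1082
G1 X-4.00 Y1.00 E3.0122
G1 X-4.00 Y8.34 E3.5005
G1 X-7.07 Y7.07 E3.7215
G1 X-10.00 Y0.00 E4.2306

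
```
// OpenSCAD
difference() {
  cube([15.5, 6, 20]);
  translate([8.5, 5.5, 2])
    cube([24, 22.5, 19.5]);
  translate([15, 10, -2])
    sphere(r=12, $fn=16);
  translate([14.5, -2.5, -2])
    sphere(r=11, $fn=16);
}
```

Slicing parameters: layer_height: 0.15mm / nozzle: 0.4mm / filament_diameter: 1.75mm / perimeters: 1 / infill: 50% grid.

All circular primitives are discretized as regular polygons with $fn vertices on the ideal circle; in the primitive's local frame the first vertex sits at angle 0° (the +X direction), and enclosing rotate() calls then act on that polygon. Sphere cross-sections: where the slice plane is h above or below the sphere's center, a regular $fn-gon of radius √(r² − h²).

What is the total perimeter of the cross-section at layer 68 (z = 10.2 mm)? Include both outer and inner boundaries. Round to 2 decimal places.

43.00 mm

At z = 10.2 mm: the 15.5×6 cube contributes its full rectangle (perimeter 43.00 mm); the cube at (8.5, 5.5) (footprint 24×22.5) is included at this height (perimeter 93.00 mm); the sphere at (15, 10) does not reach this height (|z−center|=12.200 > r=12); the sphere at (14.5, -2.5) is not intersected at this z (|z−center|=12.200 > r=11); After the difference (first − rest): starting from the 15.5×6 cube, the 24×22.5 cube at (8.5, 5.5) partially overlaps it — only the 3.50 mm² overlap (of its 540.00 mm²) is removed, clipping the outline — boundary = 43.00 mm. Overall, the cross-section is a single solid region. Total boundary length (outer) = 43.00 mm.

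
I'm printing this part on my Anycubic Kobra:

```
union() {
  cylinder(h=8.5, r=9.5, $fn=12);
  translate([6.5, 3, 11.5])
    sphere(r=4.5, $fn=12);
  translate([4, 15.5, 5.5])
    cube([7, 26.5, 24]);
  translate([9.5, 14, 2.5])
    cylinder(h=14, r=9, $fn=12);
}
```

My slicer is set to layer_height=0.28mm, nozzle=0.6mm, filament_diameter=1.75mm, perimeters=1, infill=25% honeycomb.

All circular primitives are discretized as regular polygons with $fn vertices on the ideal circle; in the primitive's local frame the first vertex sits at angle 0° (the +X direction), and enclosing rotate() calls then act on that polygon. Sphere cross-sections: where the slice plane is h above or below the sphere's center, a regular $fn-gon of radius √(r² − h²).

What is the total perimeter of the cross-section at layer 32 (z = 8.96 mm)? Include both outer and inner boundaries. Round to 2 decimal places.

At z = 8.96 mm: the cylinder is not intersected at this z (z outside [0, 8.5]); the sphere at (6.5, 3): section is a regular 12-gon, circumradius = √(r²−h²) = √(4.5²−2.54²) = 3.715 (perimeter = 2·12·3.715·sin(180°/12) = 23.07 mm); the cube at (4, 15.5) (footprint 7×26.5) is included at this height (perimeter 67.00 mm); the r=9 cylinder at (9.5, 14) contributes a regular 12-gon of circumradius 9 (perimeter = 2·12·9.000·sin(180°/12) = 55.90 mm); Merging all regions: the regions partially overlap (shared area 50.80 mm²), so the edge portions inside another operand are dropped and the merged outline is re-measured after clipping — boundary = 108.86 mm. Overall, the cross-section is a single solid region. Total boundary length (outer) = 108.86 mm.

108.86 mm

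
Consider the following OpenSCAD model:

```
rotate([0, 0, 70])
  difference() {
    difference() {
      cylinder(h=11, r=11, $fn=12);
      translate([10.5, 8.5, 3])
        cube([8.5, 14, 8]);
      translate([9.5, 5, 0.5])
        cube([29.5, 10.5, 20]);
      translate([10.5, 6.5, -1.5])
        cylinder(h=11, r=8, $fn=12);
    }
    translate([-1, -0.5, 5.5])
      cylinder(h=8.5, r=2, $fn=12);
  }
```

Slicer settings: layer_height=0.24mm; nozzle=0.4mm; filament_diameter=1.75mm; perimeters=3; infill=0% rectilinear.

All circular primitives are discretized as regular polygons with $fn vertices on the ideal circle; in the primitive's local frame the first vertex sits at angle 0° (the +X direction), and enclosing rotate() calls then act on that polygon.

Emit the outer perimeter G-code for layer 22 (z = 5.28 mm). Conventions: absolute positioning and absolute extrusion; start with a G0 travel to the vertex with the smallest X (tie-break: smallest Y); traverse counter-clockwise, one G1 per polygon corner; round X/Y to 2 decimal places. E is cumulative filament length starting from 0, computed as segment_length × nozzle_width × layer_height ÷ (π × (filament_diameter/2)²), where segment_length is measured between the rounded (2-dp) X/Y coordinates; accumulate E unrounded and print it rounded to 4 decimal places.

G0 X-10.83 Y-1.91 Z5.28
G1 X-8.43 Y-7.07 E0.2271
G1 X-3.76 Y-10.34 E0.4547
G1 X1.91 Y-10.83 E0.6818
G1 X7.07 Y-8.43 E0.9090
G1 X10.34 Y-3.76 E1.1365
G1 X10.83 Y1.91 E1.3636
G1 X8.43 Y7.07 E1.5908
G1 X5.01 Y9.46 E1.7573
G1 X5.00 Y9.35 E1.7617
G1 X2.63 Y5.96 E1.9268
G1 X-1.13 Y4.21 E2.0923
G1 X-5.25 Y4.57 E2.2574
G1 X-8.28 Y6.69 E2.4050
G1 X-10.34 Y3.76 E2.5479
G1 X-10.83 Y-1.91 E2.7751

At z = 5.28 mm: the r=11 cylinder gives a regular 12-gon of circumradius 11 (constant along its height); the cube at (10.5, 8.5) (footprint 8.5×14) is included at this height; the cube at (9.5, 5) (footprint 29.5×10.5) is included at this height; the r=8 cylinder at (10.5, 6.5) gives a regular 12-gon of circumradius 8 (constant along its height); Subtracting the remaining from the first: starting from the r=11 cylinder, the 8.5×14 cube at (10.5, 8.5) misses the remaining region (no effect); the 29.5×10.5 cube at (9.5, 5) partially overlaps it — only the 0.05 mm² overlap (of its 309.75 mm²) is removed, clipping the outline; the r=8 cylinder at (10.5, 6.5) partially overlaps it — only the 58.65 mm² overlap (of its 192.00 mm²) is removed, clipping the outline — 1 connected region; the cylinder at (-1, -0.5) is not intersected at this z (z outside [5.5, 14]); After the difference (first − rest): none of the subtracted shapes is present at this height, so the result so far is unchanged — 1 connected region; (rotated 70° about Z; rotation is an isometry so areas/perimeters/island counts are preserved). The outline is a single polygon with 15 vertices. Extrusion per mm of travel: 0.4 × 0.24 / (π × 0.875²) = 0.039912. Accumulating E over each segment gives final E = 2.7751.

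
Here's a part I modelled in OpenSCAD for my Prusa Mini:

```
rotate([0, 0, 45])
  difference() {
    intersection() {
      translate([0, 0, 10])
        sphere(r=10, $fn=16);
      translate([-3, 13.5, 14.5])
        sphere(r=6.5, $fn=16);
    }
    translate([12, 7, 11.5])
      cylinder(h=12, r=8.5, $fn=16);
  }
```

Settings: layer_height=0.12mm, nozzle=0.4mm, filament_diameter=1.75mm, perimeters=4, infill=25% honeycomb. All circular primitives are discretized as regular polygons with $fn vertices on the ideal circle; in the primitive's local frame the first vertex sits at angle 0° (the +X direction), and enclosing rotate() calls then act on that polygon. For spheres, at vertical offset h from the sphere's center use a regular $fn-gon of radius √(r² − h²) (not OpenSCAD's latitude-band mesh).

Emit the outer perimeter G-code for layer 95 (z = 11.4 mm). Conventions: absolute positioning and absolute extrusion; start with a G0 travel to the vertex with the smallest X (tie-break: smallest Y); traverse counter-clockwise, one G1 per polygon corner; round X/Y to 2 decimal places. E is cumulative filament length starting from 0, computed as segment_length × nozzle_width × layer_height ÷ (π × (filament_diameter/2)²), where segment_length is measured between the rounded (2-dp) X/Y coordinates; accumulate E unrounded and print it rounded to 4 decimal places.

At z = 11.4 mm: the r=10 sphere contributes a regular 16-gon of circumradius √(10²−1.4²) = 9.902; the r=6.5 sphere at (-3, 13.5) slices to a regular 16-gon of circumradius 5.713 (√(r²−h²) with h=3.1 from center); After intersecting: the r=6.5 sphere at (-3, 13.5) partially overlaps the r=10 sphere; clipping to the common part keeps 7.04 mm² — 1 connected region; the cylinder at (12, 7) is not intersected at this z (z outside [11.5, 23.5]); Taking the first minus the rest: none of the subtracted shapes is present at this height, so the result so far is unchanged — 1 connected region; (rotated 45° about Z; rotation is an isometry so areas/perimeters/island counts are preserved). The outline is a single polygon with 7 vertices. Extrusion per mm of travel: 0.4 × 0.12 / (π × 0.875²) = 0.019956. Accumulating E over each segment gives final E = 0.2727.

G0 X-9.47 Y2.15 Z11.40
G1 X-7.63 Y3.38 E0.0442
G1 X-6.39 Y5.24 E0.0888
G1 X-5.95 Y7.42 E0.1332
G1 X-6.00 Y7.67 E0.1382
G1 X-7.00 Y7.00 E0.1623
G1 X-9.15 Y3.79 E0.2394
G1 X-9.47 Y2.15 E0.2727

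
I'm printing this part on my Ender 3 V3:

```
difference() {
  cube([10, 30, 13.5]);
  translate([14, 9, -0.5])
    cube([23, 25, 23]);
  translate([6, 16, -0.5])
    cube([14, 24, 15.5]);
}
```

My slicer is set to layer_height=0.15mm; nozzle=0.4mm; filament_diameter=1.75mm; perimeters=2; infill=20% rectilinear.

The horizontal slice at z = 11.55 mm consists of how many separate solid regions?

1

At z = 11.55 mm: the cube (footprint 10×30) is included at this height; the 23×25 cube at (14, 9) contributes its full rectangle; the cube at (6, 16) is present — its section is the full 14×24 rectangle; After the difference (first − rest): starting from the 10×30 cube, the 23×25 cube at (14, 9) misses the remaining region (no effect); the 14×24 cube at (6, 16) partially overlaps it — only the 56.00 mm² overlap (of its 336.00 mm²) is removed, clipping the outline — 1 connected region. The result has 1 disconnected region.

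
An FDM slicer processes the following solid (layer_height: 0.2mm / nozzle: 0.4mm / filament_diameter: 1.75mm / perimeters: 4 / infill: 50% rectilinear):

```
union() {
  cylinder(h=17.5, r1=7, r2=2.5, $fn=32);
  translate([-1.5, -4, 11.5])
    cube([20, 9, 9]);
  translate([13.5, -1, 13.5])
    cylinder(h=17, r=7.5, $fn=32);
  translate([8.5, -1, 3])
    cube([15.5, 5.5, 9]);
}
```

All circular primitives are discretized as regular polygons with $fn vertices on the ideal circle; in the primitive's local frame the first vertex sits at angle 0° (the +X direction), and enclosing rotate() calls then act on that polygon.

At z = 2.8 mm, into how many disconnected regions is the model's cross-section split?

1

At z = 2.8 mm: the cone: at t=0.160 of its height the radius interpolates to r₁+(r₂−r₁)t = 6.280, giving a regular 32-gon of that circumradius; the cube at (-1.5, -4) is absent (z outside [11.5, 20.5]); the cylinder at (13.5, -1) is absent (z outside [13.5, 30.5]); the cube at (8.5, -1) is not intersected at this z (z outside [3, 12]); Taking the union: only the cone is present, so the union is just that shape — 1 connected region. The result has 1 disconnected region.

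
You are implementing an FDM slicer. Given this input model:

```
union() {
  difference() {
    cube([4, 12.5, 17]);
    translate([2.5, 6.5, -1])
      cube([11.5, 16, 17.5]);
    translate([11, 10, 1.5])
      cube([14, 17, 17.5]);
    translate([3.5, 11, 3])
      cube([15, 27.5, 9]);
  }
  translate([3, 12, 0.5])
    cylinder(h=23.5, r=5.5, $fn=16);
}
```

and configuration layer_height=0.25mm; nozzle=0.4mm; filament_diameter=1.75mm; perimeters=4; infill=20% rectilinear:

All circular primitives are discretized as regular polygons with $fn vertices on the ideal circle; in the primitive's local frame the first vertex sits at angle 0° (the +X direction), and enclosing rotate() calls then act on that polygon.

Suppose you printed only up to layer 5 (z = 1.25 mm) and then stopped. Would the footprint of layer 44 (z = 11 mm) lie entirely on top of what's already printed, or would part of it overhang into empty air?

Compare the two slices. At z = 1.25: the cube is present — its section is the full 4×12.5 rectangle (area 50.00 mm²); the cube at (2.5, 6.5) (footprint 11.5×16) is included at this height (area 184.00 mm²); the cube at (11, 10) does not reach this height (z outside [1.5, 19]); the cube at (3.5, 11) is absent (z outside [3, 12]); Subtracting the remaining from the first: starting from the 4×12.5 cube (50.00 mm²), the 11.5×16 cube at (2.5, 6.5) partially overlaps it — only the 9.00 mm² overlap (of its 184.00 mm²) is removed, clipping the outline — area = 41.00 mm²; the r=5.5 cylinder at (3, 12) gives a regular 16-gon of circumradius 5.5 (constant along its height) (area = (16/2)·5.500²·sin(360°/16) = 92.61 mm²); Taking the union: the regions partially overlap — summed areas 133.61 mm² minus the doubly-counted overlap 13.94 mm² gives 119.67 mm² — area = 119.67 mm². At z = 11: the cube is present — its section is the full 4×12.5 rectangle (area 50.00 mm²); the 11.5×16 cube at (2.5, 6.5) contributes its full rectangle (area 184.00 mm²); the cube at (11, 10) (footprint 14×17) is included at this height (area 238.00 mm²); the cube at (3.5, 11) (footprint 15×27.5) is included at this height (area 412.50 mm²); After the difference (first − rest): starting from the 4×12.5 cube (50.00 mm²), the 11.5×16 cube at (2.5, 6.5) partially overlaps it — only the 9.00 mm² overlap (of its 184.00 mm²) is removed, clipping the outline; the 14×17 cube at (11, 10) misses the remaining region (no effect); the 15×27.5 cube at (3.5, 11) misses the remaining region (no effect) — area = 41.00 mm²; the r=5.5 cylinder at (3, 12) gives a regular 16-gon of circumradius 5.5 (constant along its height) (area = (16/2)·5.500²·sin(360°/16) = 92.61 mm²); Taking the union: the regions partially overlap — summed areas 133.61 mm² minus the doubly-counted overlap 13.94 mm² gives 119.67 mm² — area = 119.67 mm². Checking containment: the cross-section at z = 11 is a subset of the cross-section at z = 1.25.

entirely on top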